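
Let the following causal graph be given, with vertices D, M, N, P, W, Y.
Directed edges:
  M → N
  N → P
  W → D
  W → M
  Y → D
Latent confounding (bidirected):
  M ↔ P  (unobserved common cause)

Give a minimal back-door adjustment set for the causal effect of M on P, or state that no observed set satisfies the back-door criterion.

M→P: no observed back-door set.

desc(M)\{M}={N,P}; candidates ⊆ {D,W,Y}.
M↔P: latent back-door arc(s) into M.
size 0: {}; under {} M still reaches {D,P,W} ∋ P.
size 1: {D}, {W}, {Y}; under {D} M still reaches {P,W,Y} ∋ P.
size 2: {D,W}, {D,Y}, {W,Y}; under {D,W} M still reaches {P} ∋ P.
M↔P cannot be blocked by any observed set — no back-door set.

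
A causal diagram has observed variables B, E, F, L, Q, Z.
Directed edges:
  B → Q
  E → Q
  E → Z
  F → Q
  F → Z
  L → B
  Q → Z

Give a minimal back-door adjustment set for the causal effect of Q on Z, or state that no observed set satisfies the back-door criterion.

Q→Z: minimal back-door set {E, F}.

desc(Q)\{Q}={Z}; candidates ⊆ {B,E,F,L}.
size 0: {}; under {} Q still reaches {B,E,F,L,Z} ∋ Z.
size 1: {B}, {E}, {F} …(+1); under {B} Q still reaches {E,F,Z} ∋ Z.
{E,F}: Q⊥Z given {E,F} in G with Q→· removed — back-door holds.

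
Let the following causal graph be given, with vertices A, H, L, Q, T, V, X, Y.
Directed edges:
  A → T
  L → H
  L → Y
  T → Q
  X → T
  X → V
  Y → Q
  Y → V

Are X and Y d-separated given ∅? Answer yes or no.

Bayes-Ball from X | ∅ reaches {Q,T,V}.
Y ∉ reach(X|∅) ⇒ X ⊥ Y | ∅.

Yes — X ⊥ Y | ∅.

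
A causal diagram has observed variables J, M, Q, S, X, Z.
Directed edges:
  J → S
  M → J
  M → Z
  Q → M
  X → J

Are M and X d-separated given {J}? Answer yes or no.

No — M and X are d-connected given {J}.

Bayes-Ball from M | {J} reaches {Q,X,Z}.
X ∈ reach(M|{J}) ⇒ M ⊥̸ X | {J}.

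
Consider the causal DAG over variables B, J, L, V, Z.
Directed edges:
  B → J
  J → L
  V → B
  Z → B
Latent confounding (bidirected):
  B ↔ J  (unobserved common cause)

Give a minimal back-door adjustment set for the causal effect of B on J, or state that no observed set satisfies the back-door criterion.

desc(B)\{B}={J,L}; candidates ⊆ {V,Z}.
B↔J: latent back-door arc(s) into B.
size 0: {}; under {} B still reaches {J,L,V,Z} ∋ J.
size 1: {V}, {Z}; under {V} B still reaches {J,L,Z} ∋ J.
size 2: {V,Z}; under {V,Z} B still reaches {J,L} ∋ J.
B↔J cannot be blocked by any observed set — no back-door set.

B→J: no observed back-door set.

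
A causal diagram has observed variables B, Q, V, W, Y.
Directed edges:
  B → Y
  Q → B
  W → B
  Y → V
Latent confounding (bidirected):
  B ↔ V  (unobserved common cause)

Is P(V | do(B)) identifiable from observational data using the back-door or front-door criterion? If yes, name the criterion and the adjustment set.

P(V|do(B)): frontdoor, adjust for {Y}.

desc(B)\{B}={V,Y}; candidates ⊆ {Q,W}.
B↔V: latent back-door arc(s) into B.
size 0: {}; under {} B still reaches {Q,V,W} ∋ V.
size 1: {Q}, {W}; under {Q} B still reaches {V,W} ∋ V.
size 2: {Q,W}; under {Q,W} B still reaches {V} ∋ V.
B↔V cannot be blocked by any observed set — no back-door set.
{Y}: (i) intercepts every directed B→V path; (ii) no back-door B→{Y}; (iii) {B} blocks every back-door {Y}→V. Front-door holds.
P(V|do(B)) = Σ_{Y} P(Y|B) Σ_{B'} P(V|Y,B')P(B').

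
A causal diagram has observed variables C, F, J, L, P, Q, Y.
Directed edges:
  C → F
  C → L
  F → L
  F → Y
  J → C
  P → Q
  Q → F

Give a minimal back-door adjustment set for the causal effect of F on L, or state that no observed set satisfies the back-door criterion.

F→L: minimal back-door set {C}.

desc(F)\{F}={L,Y}; candidates ⊆ {C,J,P,Q}.
size 0: {}; under {} F still reaches {C,J,L,P,Q} ∋ L.
{C}: F⊥L given {C} in G with F→· removed — back-door holds.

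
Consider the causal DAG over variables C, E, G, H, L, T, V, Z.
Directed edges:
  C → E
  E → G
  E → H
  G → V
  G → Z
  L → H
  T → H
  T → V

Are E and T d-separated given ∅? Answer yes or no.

Bayes-Ball from E | ∅ reaches {C,G,H,V,Z}.
T ∉ reach(E|∅) ⇒ E ⊥ T | ∅.

Yes — E ⊥ T | ∅.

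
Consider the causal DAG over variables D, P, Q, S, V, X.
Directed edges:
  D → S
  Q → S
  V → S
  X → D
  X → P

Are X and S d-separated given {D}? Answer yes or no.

Yes — X ⊥ S | {D}.

Bayes-Ball from X | {D} reaches {P}.
S ∉ reach(X|{D}) ⇒ X ⊥ S | {D}.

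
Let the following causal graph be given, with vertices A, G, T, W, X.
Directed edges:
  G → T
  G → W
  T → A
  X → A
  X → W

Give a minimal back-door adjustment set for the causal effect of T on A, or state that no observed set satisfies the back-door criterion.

desc(T)\{T}={A}; candidates ⊆ {G,W,X}.
∅: T⊥A given ∅ in G with T→· removed — back-door holds.

T→A: minimal back-door set ∅.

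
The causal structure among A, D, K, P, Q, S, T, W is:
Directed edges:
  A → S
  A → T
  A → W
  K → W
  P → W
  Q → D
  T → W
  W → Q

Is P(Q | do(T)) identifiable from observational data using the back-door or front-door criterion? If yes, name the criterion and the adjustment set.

desc(T)\{T}={D,Q,W}; candidates ⊆ {A,K,P,S}.
size 0: {}; under {} T still reaches {A,D,Q,S,W} ∋ Q.
{A}: T⊥Q given {A} in G with T→· removed — back-door holds.
P(Q|do(T)) = Σ_{A} P(Q|T,A)·P(A).

P(Q|do(T)): backdoor, adjust for {A}.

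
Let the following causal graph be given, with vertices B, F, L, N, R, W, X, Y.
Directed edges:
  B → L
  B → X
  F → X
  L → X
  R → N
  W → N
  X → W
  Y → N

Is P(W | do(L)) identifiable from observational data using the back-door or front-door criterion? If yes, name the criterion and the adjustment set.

P(W|do(L)): backdoor, adjust for {B}.

desc(L)\{L}={N,W,X}; candidates ⊆ {B,F,R,Y}.
size 0: {}; under {} L still reaches {B,N,W,X} ∋ W.
{B}: L⊥W given {B} in G with L→· removed — back-door holds.
P(W|do(L)) = Σ_{B} P(W|L,B)·P(B).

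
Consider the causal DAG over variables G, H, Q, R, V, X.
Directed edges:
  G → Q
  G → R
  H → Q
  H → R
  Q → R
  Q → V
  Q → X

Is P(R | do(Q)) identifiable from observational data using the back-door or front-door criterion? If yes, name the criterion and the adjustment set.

desc(Q)\{Q}={R,V,X}; candidates ⊆ {G,H}.
size 0: {}; under {} Q still reaches {G,H,R} ∋ R.
size 1: {G}, {H}; under {G} Q still reaches {H,R} ∋ R.
{G,H}: Q⊥R given {G,H} in G with Q→· removed — back-door holds.
P(R|do(Q)) = Σ_{G,H} P(R|Q,G,H)·P(G,H).

P(R|do(Q)): backdoor, adjust for {G, H}.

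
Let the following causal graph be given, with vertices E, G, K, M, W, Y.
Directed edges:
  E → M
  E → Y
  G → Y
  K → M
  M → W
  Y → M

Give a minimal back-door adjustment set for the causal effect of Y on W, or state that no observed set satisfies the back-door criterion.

desc(Y)\{Y}={M,W}; candidates ⊆ {E,G,K}.
size 0: {}; under {} Y still reaches {E,G,M,W} ∋ W.
{E}: Y⊥W given {E} in G with Y→· removed — back-door holds.

Y→W: minimal back-door set {E}.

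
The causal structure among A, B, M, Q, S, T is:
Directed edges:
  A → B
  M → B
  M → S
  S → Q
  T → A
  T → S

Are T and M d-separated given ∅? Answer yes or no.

Bayes-Ball from T | ∅ reaches {A,B,Q,S}.
M ∉ reach(T|∅) ⇒ T ⊥ M | ∅.

Yes — T ⊥ M | ∅.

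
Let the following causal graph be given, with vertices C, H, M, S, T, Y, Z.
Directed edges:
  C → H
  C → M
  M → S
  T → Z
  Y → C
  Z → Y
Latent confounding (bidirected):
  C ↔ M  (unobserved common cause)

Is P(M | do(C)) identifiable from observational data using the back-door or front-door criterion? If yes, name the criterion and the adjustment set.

P(M|do(C)): not identifiable (no BD/FD set).

desc(C)\{C}={H,M,S}; candidates ⊆ {T,Y,Z}.
C↔M: latent back-door arc(s) into C.
size 0: {}; under {} C still reaches {M,S,T,Y,Z} ∋ M.
size 1: {T}, {Y}, {Z}; under {T} C still reaches {M,S,Y,Z} ∋ M.
size 2: {T,Y}, {T,Z}, {Y,Z}; under {T,Y} C still reaches {M,S} ∋ M.
C↔M cannot be blocked by any observed set — no back-door set.
No mediator lies on a directed C→…→M path.
Neither criterion identifies P(M|do(C)) in this graph.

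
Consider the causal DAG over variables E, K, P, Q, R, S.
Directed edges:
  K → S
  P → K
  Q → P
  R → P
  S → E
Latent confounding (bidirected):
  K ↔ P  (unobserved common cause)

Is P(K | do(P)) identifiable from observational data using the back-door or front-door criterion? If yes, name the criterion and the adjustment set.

P(K|do(P)): not identifiable (no BD/FD set).

desc(P)\{P}={E,K,S}; candidates ⊆ {Q,R}.
P↔K: latent back-door arc(s) into P.
size 0: {}; under {} P still reaches {E,K,Q,R,S} ∋ K.
size 1: {Q}, {R}; under {Q} P still reaches {E,K,R,S} ∋ K.
size 2: {Q,R}; under {Q,R} P still reaches {E,K,S} ∋ K.
P↔K cannot be blocked by any observed set — no back-door set.
No mediator lies on a directed P→…→K path.
Neither criterion identifies P(K|do(P)) in this graph.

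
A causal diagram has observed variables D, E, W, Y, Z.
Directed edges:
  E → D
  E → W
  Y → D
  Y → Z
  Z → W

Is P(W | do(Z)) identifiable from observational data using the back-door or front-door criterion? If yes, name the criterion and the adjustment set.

P(W|do(Z)): backdoor, adjust for ∅.

desc(Z)\{Z}={W}; candidates ⊆ {D,E,Y}.
∅: Z⊥W given ∅ in G with Z→· removed — back-door holds.
P(W|do(Z)) = P(W|Z) — no adjustment needed.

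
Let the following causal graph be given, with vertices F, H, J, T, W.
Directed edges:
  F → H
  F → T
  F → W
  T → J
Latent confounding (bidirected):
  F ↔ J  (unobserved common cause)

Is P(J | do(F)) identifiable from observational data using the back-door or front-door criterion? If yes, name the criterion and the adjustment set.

P(J|do(F)): frontdoor, adjust for {T}.

desc(F)\{F}={H,J,T,W}; candidates ⊆ {—}.
F↔J: latent back-door arc(s) into F.
size 0: {}; under {} F still reaches {J} ∋ J.
F↔J cannot be blocked by any observed set — no back-door set.
{T}: (i) intercepts every directed F→J path; (ii) no back-door F→{T}; (iii) {F} blocks every back-door {T}→J. Front-door holds.
P(J|do(F)) = Σ_{T} P(T|F) Σ_{F'} P(J|T,F')P(F').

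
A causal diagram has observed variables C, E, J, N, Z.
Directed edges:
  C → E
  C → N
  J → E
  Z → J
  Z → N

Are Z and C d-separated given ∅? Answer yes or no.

Yes — Z ⊥ C | ∅.

Bayes-Ball from Z | ∅ reaches {E,J,N}.
C ∉ reach(Z|∅) ⇒ Z ⊥ C | ∅.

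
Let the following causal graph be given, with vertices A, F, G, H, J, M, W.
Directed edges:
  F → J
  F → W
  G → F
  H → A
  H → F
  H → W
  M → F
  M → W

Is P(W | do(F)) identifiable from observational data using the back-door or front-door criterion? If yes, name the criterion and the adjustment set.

P(W|do(F)): backdoor, adjust for {H, M}.

desc(F)\{F}={J,W}; candidates ⊆ {A,G,H,M}.
size 0: {}; under {} F still reaches {A,G,H,M,W} ∋ W.
size 1: {A}, {G}, {H} …(+1); under {A} F still reaches {G,H,M,W} ∋ W.
{H,M}: F⊥W given {H,M} in G with F→· removed — back-door holds.
P(W|do(F)) = Σ_{H,M} P(W|F,H,M)·P(H,M).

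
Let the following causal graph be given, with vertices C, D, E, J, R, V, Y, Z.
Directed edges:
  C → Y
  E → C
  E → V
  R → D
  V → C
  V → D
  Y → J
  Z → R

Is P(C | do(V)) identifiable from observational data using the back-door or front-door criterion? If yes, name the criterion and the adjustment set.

desc(V)\{V}={C,D,J,Y}; candidates ⊆ {E,R,Z}.
size 0: {}; under {} V still reaches {C,E,J,Y} ∋ C.
{E}: V⊥C given {E} in G with V→· removed — back-door holds.
P(C|do(V)) = Σ_{E} P(C|V,E)·P(E).

P(C|do(V)): backdoor, adjust for {E}.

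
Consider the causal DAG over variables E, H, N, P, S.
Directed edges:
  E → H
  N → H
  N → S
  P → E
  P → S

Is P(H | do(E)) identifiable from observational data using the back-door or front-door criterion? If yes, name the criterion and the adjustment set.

desc(E)\{E}={H}; candidates ⊆ {N,P,S}.
∅: E⊥H given ∅ in G with E→· removed — back-door holds.
P(H|do(E)) = P(H|E) — no adjustment needed.

P(H|do(E)): backdoor, adjust for ∅.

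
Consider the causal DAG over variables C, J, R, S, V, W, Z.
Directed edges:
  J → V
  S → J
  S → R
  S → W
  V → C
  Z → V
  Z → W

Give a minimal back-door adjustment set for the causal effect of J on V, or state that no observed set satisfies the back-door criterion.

J→V: minimal back-door set ∅.

desc(J)\{J}={C,V}; candidates ⊆ {R,S,W,Z}.
∅: J⊥V given ∅ in G with J→· removed — back-door holds.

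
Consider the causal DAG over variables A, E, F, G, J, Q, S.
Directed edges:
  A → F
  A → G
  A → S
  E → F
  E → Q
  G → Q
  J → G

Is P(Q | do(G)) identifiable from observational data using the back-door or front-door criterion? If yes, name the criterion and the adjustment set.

P(Q|do(G)): backdoor, adjust for ∅.

desc(G)\{G}={Q}; candidates ⊆ {A,E,F,J,S}.
∅: G⊥Q given ∅ in G with G→· removed — back-door holds.
P(Q|do(G)) = P(Q|G) — no adjustment needed.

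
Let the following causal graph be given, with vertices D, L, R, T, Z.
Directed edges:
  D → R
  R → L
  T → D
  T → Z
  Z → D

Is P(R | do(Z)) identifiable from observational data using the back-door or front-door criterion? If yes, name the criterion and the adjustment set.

desc(Z)\{Z}={D,L,R}; candidates ⊆ {T}.
size 0: {}; under {} Z still reaches {D,L,R,T} ∋ R.
{T}: Z⊥R given {T} in G with Z→· removed — back-door holds.
P(R|do(Z)) = Σ_{T} P(R|Z,T)·P(T).

P(R|do(Z)): backdoor, adjust for {T}.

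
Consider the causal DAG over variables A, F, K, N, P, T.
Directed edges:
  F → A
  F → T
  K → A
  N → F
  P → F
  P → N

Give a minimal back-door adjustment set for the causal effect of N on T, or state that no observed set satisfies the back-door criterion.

N→T: minimal back-door set {P}.

desc(N)\{N}={A,F,T}; candidates ⊆ {K,P}.
size 0: {}; under {} N still reaches {A,F,P,T} ∋ T.
{P}: N⊥T given {P} in G with N→· removed — back-door holds.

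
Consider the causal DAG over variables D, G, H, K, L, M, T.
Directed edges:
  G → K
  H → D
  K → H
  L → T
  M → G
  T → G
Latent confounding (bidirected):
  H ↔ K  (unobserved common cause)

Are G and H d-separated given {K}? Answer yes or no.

Bayes-Ball from G | {K} reaches {D,H,L,M,T}.
H ∈ reach(G|{K}) ⇒ G ⊥̸ H | {K}.

No — G and H are d-connected given {K}.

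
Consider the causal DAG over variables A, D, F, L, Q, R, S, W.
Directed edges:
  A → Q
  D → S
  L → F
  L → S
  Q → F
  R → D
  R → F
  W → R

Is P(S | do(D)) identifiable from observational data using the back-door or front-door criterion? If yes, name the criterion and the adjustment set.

desc(D)\{D}={S}; candidates ⊆ {A,F,L,Q,R,W}.
∅: D⊥S given ∅ in G with D→· removed — back-door holds.
P(S|do(D)) = P(S|D) — no adjustment needed.

P(S|do(D)): backdoor, adjust for ∅.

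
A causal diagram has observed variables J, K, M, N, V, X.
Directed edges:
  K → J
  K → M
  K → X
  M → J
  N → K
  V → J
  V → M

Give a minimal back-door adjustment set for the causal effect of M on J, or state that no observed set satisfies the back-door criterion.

M→J: minimal back-door set {K, V}.

desc(M)\{M}={J}; candidates ⊆ {K,N,V,X}.
size 0: {}; under {} M still reaches {J,K,N,V,X} ∋ J.
size 1: {K}, {N}, {V} …(+1); under {K} M still reaches {J,V} ∋ J.
{K,V}: M⊥J given {K,V} in G with M→· removed — back-door holds.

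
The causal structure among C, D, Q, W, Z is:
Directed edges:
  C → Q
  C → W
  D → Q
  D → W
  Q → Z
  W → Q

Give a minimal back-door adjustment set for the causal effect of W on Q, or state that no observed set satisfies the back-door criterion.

desc(W)\{W}={Q,Z}; candidates ⊆ {C,D}.
size 0: {}; under {} W still reaches {C,D,Q,Z} ∋ Q.
size 1: {C}, {D}; under {C} W still reaches {D,Q,Z} ∋ Q.
{C,D}: W⊥Q given {C,D} in G with W→· removed — back-door holds.

W→Q: minimal back-door set {C, D}.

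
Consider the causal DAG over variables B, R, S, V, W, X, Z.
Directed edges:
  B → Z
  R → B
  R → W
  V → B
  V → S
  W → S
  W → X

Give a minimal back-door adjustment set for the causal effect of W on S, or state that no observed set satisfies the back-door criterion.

desc(W)\{W}={S,X}; candidates ⊆ {B,R,V,Z}.
∅: W⊥S given ∅ in G with W→· removed — back-door holds.

W→S: minimal back-door set ∅.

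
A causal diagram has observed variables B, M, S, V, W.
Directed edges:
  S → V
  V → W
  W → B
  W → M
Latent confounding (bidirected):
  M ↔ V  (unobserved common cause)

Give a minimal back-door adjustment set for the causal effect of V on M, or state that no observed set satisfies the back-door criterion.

desc(V)\{V}={B,M,W}; candidates ⊆ {S}.
V↔M: latent back-door arc(s) into V.
size 0: {}; under {} V still reaches {M,S} ∋ M.
size 1: {S}; under {S} V still reaches {M} ∋ M.
V↔M cannot be blocked by any observed set — no back-door set.

V→M: no observed back-door set.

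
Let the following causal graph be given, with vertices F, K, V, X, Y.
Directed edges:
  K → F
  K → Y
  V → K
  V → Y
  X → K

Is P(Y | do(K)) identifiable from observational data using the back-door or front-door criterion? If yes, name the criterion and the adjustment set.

desc(K)\{K}={F,Y}; candidates ⊆ {V,X}.
size 0: {}; under {} K still reaches {V,X,Y} ∋ Y.
{V}: K⊥Y given {V} in G with K→· removed — back-door holds.
P(Y|do(K)) = Σ_{V} P(Y|K,V)·P(V).

P(Y|do(K)): backdoor, adjust for {V}.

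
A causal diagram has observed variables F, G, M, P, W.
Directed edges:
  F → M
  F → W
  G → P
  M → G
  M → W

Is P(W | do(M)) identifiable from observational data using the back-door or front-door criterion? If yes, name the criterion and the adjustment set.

desc(M)\{M}={G,P,W}; candidates ⊆ {F}.
size 0: {}; under {} M still reaches {F,W} ∋ W.
{F}: M⊥W given {F} in G with M→· removed — back-door holds.
P(W|do(M)) = Σ_{F} P(W|M,F)·P(F).

P(W|do(M)): backdoor, adjust for {F}.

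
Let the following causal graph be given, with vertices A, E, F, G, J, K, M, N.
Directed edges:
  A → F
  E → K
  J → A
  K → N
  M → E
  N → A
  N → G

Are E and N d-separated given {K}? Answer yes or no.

Yes — E ⊥ N | {K}.

Bayes-Ball from E | {K} reaches {M}.
N ∉ reach(E|{K}) ⇒ E ⊥ N | {K}.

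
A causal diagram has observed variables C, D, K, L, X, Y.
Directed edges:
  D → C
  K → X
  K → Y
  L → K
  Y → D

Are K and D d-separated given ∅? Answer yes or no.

Bayes-Ball from K | ∅ reaches {C,D,L,X,Y}.
D ∈ reach(K|∅) ⇒ K ⊥̸ D | ∅.

No — K and D are d-connected given ∅.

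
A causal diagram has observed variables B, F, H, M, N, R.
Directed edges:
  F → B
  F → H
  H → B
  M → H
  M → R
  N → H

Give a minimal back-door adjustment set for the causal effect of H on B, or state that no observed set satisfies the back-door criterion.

H→B: minimal back-door set {F}.

desc(H)\{H}={B}; candidates ⊆ {F,M,N,R}.
size 0: {}; under {} H still reaches {B,F,M,N,R} ∋ B.
{F}: H⊥B given {F} in G with H→· removed — back-door holds.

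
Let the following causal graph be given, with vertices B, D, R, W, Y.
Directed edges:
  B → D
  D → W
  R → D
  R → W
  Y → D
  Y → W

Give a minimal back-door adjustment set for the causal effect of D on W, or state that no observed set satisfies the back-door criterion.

D→W: minimal back-door set {R, Y}.

desc(D)\{D}={W}; candidates ⊆ {B,R,Y}.
size 0: {}; under {} D still reaches {B,R,W,Y} ∋ W.
size 1: {B}, {R}, {Y}; under {B} D still reaches {R,W,Y} ∋ W.
{R,Y}: D⊥W given {R,Y} in G with D→· removed — back-door holds.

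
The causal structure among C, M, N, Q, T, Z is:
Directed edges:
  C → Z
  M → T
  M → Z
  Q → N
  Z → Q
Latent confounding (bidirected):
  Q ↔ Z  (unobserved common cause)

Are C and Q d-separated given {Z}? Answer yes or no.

Bayes-Ball from C | {Z} reaches {M,N,Q,T}.
Q ∈ reach(C|{Z}) ⇒ C ⊥̸ Q | {Z}.

No — C and Q are d-connected given {Z}.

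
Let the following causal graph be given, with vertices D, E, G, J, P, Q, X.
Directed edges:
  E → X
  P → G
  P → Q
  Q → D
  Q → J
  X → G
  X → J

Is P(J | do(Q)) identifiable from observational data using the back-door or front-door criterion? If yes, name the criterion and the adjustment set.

P(J|do(Q)): backdoor, adjust for ∅.

desc(Q)\{Q}={D,J}; candidates ⊆ {E,G,P,X}.
∅: Q⊥J given ∅ in G with Q→· removed — back-door holds.
P(J|do(Q)) = P(J|Q) — no adjustment needed.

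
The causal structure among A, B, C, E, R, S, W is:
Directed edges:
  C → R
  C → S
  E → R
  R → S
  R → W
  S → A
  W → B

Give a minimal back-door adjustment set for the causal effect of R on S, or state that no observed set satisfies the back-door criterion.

desc(R)\{R}={A,B,S,W}; candidates ⊆ {C,E}.
size 0: {}; under {} R still reaches {A,C,E,S} ∋ S.
{C}: R⊥S given {C} in G with R→· removed — back-door holds.

R→S: minimal back-door set {C}.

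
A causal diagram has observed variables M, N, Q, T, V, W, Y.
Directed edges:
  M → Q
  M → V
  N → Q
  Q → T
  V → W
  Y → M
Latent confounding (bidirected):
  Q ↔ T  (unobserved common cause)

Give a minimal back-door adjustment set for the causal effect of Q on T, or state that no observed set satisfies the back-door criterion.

Q→T: no observed back-door set.

desc(Q)\{Q}={T}; candidates ⊆ {M,N,V,W,Y}.
Q↔T: latent back-door arc(s) into Q.
size 0: {}; under {} Q still reaches {M,N,T,V,W,Y} ∋ T.
size 1: {M}, {N}, {V} …(+2); under {M} Q still reaches {N,T} ∋ T.
size 2: {M,N}, {M,V}, {M,W} …(+7); under {M,N} Q still reaches {T} ∋ T.
Q↔T cannot be blocked by any observed set — no back-door set.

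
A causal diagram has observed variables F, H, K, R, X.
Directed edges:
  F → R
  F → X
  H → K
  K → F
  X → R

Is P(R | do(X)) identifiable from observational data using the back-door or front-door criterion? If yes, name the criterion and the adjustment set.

desc(X)\{X}={R}; candidates ⊆ {F,H,K}.
size 0: {}; under {} X still reaches {F,H,K,R} ∋ R.
{F}: X⊥R given {F} in G with X→· removed — back-door holds.
P(R|do(X)) = Σ_{F} P(R|X,F)·P(F).

P(R|do(X)): backdoor, adjust for {F}.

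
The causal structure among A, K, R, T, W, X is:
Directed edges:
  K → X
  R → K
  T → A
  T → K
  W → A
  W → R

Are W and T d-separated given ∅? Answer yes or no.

Yes — W ⊥ T | ∅.

Bayes-Ball from W | ∅ reaches {A,K,R,X}.
T ∉ reach(W|∅) ⇒ W ⊥ T | ∅.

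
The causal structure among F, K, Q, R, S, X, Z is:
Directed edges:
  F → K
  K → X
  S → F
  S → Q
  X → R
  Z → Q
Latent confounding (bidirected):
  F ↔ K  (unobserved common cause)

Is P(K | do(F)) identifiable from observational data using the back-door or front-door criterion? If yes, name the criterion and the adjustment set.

P(K|do(F)): not identifiable (no BD/FD set).

desc(F)\{F}={K,R,X}; candidates ⊆ {Q,S,Z}.
F↔K: latent back-door arc(s) into F.
size 0: {}; under {} F still reaches {K,Q,R,S,X} ∋ K.
size 1: {Q}, {S}, {Z}; under {Q} F still reaches {K,R,S,X,Z} ∋ K.
size 2: {Q,S}, {Q,Z}, {S,Z}; under {Q,S} F still reaches {K,R,X} ∋ K.
F↔K cannot be blocked by any observed set — no back-door set.
No mediator lies on a directed F→…→K path.
Neither criterion identifies P(K|do(F)) in this graph.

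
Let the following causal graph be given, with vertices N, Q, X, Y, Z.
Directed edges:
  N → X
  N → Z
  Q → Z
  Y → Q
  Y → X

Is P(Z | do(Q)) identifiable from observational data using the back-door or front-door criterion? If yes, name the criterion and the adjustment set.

P(Z|do(Q)): backdoor, adjust for ∅.

desc(Q)\{Q}={Z}; candidates ⊆ {N,X,Y}.
∅: Q⊥Z given ∅ in G with Q→· removed — back-door holds.
P(Z|do(Q)) = P(Z|Q) — no adjustment needed.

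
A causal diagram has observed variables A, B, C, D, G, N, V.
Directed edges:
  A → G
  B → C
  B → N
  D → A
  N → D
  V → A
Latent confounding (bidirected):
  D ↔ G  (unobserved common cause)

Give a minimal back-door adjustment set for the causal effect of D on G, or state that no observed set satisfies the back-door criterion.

D→G: no observed back-door set.

desc(D)\{D}={A,G}; candidates ⊆ {B,C,N,V}.
D↔G: latent back-door arc(s) into D.
size 0: {}; under {} D still reaches {B,C,G,N} ∋ G.
size 1: {B}, {C}, {N} …(+1); under {B} D still reaches {G,N} ∋ G.
size 2: {B,C}, {B,N}, {B,V} …(+3); under {B,C} D still reaches {G,N} ∋ G.
D↔G cannot be blocked by any observed set — no back-door set.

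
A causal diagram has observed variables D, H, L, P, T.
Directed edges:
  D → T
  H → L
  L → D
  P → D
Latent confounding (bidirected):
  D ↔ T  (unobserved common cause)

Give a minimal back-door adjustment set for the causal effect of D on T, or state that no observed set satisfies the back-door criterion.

D→T: no observed back-door set.

desc(D)\{D}={T}; candidates ⊆ {H,L,P}.
D↔T: latent back-door arc(s) into D.
size 0: {}; under {} D still reaches {H,L,P,T} ∋ T.
size 1: {H}, {L}, {P}; under {H} D still reaches {L,P,T} ∋ T.
size 2: {H,L}, {H,P}, {L,P}; under {H,L} D still reaches {P,T} ∋ T.
D↔T cannot be blocked by any observed set — no back-door set.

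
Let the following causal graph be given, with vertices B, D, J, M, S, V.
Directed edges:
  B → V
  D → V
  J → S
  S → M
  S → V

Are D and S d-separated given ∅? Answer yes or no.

Bayes-Ball from D | ∅ reaches {V}.
S ∉ reach(D|∅) ⇒ D ⊥ S | ∅.

Yes — D ⊥ S | ∅.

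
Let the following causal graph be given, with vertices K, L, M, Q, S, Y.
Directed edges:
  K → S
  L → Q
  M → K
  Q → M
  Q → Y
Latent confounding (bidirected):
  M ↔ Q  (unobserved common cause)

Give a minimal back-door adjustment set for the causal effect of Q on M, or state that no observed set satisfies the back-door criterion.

desc(Q)\{Q}={K,M,S,Y}; candidates ⊆ {L}.
Q↔M: latent back-door arc(s) into Q.
size 0: {}; under {} Q still reaches {K,L,M,S} ∋ M.
size 1: {L}; under {L} Q still reaches {K,M,S} ∋ M.
Q↔M cannot be blocked by any observed set — no back-door set.

Q→M: no observed back-door set.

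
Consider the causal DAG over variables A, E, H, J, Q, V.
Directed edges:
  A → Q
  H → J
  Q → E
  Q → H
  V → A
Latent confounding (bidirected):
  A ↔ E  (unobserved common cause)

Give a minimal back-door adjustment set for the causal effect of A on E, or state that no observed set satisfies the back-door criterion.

A→E: no observed back-door set.

desc(A)\{A}={E,H,J,Q}; candidates ⊆ {V}.
A↔E: latent back-door arc(s) into A.
size 0: {}; under {} A still reaches {E,V} ∋ E.
size 1: {V}; under {V} A still reaches {E} ∋ E.
A↔E cannot be blocked by any observed set — no back-door set.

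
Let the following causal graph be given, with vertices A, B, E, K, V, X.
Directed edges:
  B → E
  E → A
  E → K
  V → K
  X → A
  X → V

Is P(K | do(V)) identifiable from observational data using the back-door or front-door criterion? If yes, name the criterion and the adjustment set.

desc(V)\{V}={K}; candidates ⊆ {A,B,E,X}.
∅: V⊥K given ∅ in G with V→· removed — back-door holds.
P(K|do(V)) = P(K|V) — no adjustment needed.

P(K|do(V)): backdoor, adjust for ∅.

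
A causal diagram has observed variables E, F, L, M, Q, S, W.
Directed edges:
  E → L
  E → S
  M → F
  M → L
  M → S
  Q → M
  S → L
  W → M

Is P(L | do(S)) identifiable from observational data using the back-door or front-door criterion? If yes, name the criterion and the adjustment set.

P(L|do(S)): backdoor, adjust for {E, M}.

desc(S)\{S}={L}; candidates ⊆ {E,F,M,Q,W}.
size 0: {}; under {} S still reaches {E,F,L,M,Q,W} ∋ L.
size 1: {E}, {F}, {M} …(+2); under {E} S still reaches {F,L,M,Q,W} ∋ L.
{E,M}: S⊥L given {E,M} in G with S→· removed — back-door holds.
P(L|do(S)) = Σ_{E,M} P(L|S,E,M)·P(E,M).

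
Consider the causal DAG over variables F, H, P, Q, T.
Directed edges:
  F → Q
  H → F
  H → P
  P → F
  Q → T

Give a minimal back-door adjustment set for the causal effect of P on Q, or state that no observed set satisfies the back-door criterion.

desc(P)\{P}={F,Q,T}; candidates ⊆ {H}.
size 0: {}; under {} P still reaches {F,H,Q,T} ∋ Q.
{H}: P⊥Q given {H} in G with P→· removed — back-door holds.

P→Q: minimal back-door set {H}.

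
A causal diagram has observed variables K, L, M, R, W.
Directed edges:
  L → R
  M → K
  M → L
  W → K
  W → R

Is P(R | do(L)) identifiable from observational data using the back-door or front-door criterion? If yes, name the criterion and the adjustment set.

P(R|do(L)): backdoor, adjust for ∅.

desc(L)\{L}={R}; candidates ⊆ {K,M,W}.
∅: L⊥R given ∅ in G with L→· removed — back-door holds.
P(R|do(L)) = P(R|L) — no adjustment needed.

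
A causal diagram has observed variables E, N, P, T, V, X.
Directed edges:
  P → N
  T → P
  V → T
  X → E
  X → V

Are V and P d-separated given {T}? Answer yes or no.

Yes — V ⊥ P | {T}.

Bayes-Ball from V | {T} reaches {E,X}.
P ∉ reach(V|{T}) ⇒ V ⊥ P | {T}.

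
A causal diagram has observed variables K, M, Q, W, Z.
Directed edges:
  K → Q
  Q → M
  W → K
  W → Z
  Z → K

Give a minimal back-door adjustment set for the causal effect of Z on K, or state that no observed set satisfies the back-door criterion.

desc(Z)\{Z}={K,M,Q}; candidates ⊆ {W}.
size 0: {}; under {} Z still reaches {K,M,Q,W} ∋ K.
{W}: Z⊥K given {W} in G with Z→· removed — back-door holds.

Z→K: minimal back-door set {W}.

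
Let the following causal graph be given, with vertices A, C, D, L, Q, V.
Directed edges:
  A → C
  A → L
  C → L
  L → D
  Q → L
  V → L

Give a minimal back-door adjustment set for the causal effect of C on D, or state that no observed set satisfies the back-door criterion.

desc(C)\{C}={D,L}; candidates ⊆ {A,Q,V}.
size 0: {}; under {} C still reaches {A,D,L} ∋ D.
{A}: C⊥D given {A} in G with C→· removed — back-door holds.

C→D: minimal back-door set {A}.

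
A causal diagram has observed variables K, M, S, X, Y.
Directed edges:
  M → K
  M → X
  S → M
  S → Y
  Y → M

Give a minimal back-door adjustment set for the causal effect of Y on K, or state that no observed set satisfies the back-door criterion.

Y→K: minimal back-door set {S}.

desc(Y)\{Y}={K,M,X}; candidates ⊆ {S}.
size 0: {}; under {} Y still reaches {K,M,S,X} ∋ K.
{S}: Y⊥K given {S} in G with Y→· removed — back-door holds.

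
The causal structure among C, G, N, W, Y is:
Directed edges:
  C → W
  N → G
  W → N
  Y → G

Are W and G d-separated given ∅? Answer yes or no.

No — W and G are d-connected given ∅.

Bayes-Ball from W | ∅ reaches {C,G,N}.
G ∈ reach(W|∅) ⇒ W ⊥̸ G | ∅.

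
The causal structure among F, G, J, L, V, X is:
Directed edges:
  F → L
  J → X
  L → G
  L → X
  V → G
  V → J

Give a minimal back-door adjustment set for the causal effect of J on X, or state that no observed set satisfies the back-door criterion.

J→X: minimal back-door set ∅.

desc(J)\{J}={X}; candidates ⊆ {F,G,L,V}.
∅: J⊥X given ∅ in G with J→· removed — back-door holds.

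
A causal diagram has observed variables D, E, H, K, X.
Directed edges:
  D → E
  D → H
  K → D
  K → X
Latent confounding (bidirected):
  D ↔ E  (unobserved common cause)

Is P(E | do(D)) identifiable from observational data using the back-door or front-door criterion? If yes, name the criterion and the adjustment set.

desc(D)\{D}={E,H}; candidates ⊆ {K,X}.
D↔E: latent back-door arc(s) into D.
size 0: {}; under {} D still reaches {E,K,X} ∋ E.
size 1: {K}, {X}; under {K} D still reaches {E} ∋ E.
size 2: {K,X}; under {K,X} D still reaches {E} ∋ E.
D↔E cannot be blocked by any observed set — no back-door set.
No mediator lies on a directed D→…→E path.
Neither criterion identifies P(E|do(D)) in this graph.

P(E|do(D)): not identifiable (no BD/FD set).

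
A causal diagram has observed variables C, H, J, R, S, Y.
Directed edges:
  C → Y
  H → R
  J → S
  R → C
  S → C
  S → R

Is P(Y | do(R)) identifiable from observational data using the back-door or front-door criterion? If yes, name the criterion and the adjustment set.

desc(R)\{R}={C,Y}; candidates ⊆ {H,J,S}.
size 0: {}; under {} R still reaches {C,H,J,S,Y} ∋ Y.
{S}: R⊥Y given {S} in G with R→· removed — back-door holds.
P(Y|do(R)) = Σ_{S} P(Y|R,S)·P(S).

P(Y|do(R)): backdoor, adjust for {S}.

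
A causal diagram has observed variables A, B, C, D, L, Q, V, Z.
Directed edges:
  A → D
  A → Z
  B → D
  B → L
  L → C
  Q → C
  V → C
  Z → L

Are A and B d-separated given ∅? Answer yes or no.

Bayes-Ball from A | ∅ reaches {C,D,L,Z}.
B ∉ reach(A|∅) ⇒ A ⊥ B | ∅.

Yes — A ⊥ B | ∅.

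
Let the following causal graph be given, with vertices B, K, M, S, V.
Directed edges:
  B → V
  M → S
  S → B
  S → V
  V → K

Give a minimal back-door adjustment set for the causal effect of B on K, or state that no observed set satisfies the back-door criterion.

B→K: minimal back-door set {S}.

desc(B)\{B}={K,V}; candidates ⊆ {M,S}.
size 0: {}; under {} B still reaches {K,M,S,V} ∋ K.
{S}: B⊥K given {S} in G with B→· removed — back-door holds.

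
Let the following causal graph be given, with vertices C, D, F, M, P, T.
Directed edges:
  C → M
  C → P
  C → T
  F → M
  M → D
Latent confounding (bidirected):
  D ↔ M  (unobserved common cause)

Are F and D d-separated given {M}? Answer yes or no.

No — F and D are d-connected given {M}.

Bayes-Ball from F | {M} reaches {C,D,P,T}.
D ∈ reach(F|{M}) ⇒ F ⊥̸ D | {M}.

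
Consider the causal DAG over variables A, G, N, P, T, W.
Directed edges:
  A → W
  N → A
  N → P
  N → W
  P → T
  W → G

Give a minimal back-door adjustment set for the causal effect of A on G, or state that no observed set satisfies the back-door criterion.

A→G: minimal back-door set {N}.

desc(A)\{A}={G,W}; candidates ⊆ {N,P,T}.
size 0: {}; under {} A still reaches {G,N,P,T,W} ∋ G.
{N}: A⊥G given {N} in G with A→· removed — back-door holds.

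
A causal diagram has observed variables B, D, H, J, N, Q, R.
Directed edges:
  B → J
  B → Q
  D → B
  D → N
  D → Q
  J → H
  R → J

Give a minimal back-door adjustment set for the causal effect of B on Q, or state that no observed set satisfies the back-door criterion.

B→Q: minimal back-door set {D}.

desc(B)\{B}={H,J,Q}; candidates ⊆ {D,N,R}.
size 0: {}; under {} B still reaches {D,N,Q} ∋ Q.
{D}: B⊥Q given {D} in G with B→· removed — back-door holds.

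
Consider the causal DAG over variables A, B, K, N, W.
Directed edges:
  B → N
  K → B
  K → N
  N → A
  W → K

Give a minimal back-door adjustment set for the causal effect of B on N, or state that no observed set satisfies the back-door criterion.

B→N: minimal back-door set {K}.

desc(B)\{B}={A,N}; candidates ⊆ {K,W}.
size 0: {}; under {} B still reaches {A,K,N,W} ∋ N.
{K}: B⊥N given {K} in G with B→· removed — back-door holds.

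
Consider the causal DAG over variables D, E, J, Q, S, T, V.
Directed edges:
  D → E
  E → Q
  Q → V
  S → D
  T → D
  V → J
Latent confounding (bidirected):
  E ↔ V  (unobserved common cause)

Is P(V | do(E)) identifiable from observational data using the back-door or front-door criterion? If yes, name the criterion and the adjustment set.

P(V|do(E)): frontdoor, adjust for {Q}.

desc(E)\{E}={J,Q,V}; candidates ⊆ {D,S,T}.
E↔V: latent back-door arc(s) into E.
size 0: {}; under {} E still reaches {D,J,S,T,V} ∋ V.
size 1: {D}, {S}, {T}; under {D} E still reaches {J,V} ∋ V.
size 2: {D,S}, {D,T}, {S,T}; under {D,S} E still reaches {J,V} ∋ V.
E↔V cannot be blocked by any observed set — no back-door set.
{Q}: (i) intercepts every directed E→V path; (ii) no back-door E→{Q}; (iii) {E} blocks every back-door {Q}→V. Front-door holds.
P(V|do(E)) = Σ_{Q} P(Q|E) Σ_{E'} P(V|Q,E')P(E').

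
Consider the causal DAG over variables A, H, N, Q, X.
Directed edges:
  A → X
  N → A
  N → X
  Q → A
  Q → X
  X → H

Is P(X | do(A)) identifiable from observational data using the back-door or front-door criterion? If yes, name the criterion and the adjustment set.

P(X|do(A)): backdoor, adjust for {N, Q}.

desc(A)\{A}={H,X}; candidates ⊆ {N,Q}.
size 0: {}; under {} A still reaches {H,N,Q,X} ∋ X.
size 1: {N}, {Q}; under {N} A still reaches {H,Q,X} ∋ X.
{N,Q}: A⊥X given {N,Q} in G with A→· removed — back-door holds.
P(X|do(A)) = Σ_{N,Q} P(X|A,N,Q)·P(N,Q).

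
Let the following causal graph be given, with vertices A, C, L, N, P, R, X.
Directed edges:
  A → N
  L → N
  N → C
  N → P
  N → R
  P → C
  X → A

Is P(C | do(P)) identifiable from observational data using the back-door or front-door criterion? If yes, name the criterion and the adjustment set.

P(C|do(P)): backdoor, adjust for {N}.

desc(P)\{P}={C}; candidates ⊆ {A,L,N,R,X}.
size 0: {}; under {} P still reaches {A,C,L,N,R,X} ∋ C.
{N}: P⊥C given {N} in G with P→· removed — back-door holds.
P(C|do(P)) = Σ_{N} P(C|P,N)·P(N).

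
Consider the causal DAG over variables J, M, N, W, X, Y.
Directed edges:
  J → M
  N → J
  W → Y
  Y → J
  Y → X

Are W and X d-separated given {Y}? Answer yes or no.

Bayes-Ball from W | {Y} reaches ∅.
X ∉ reach(W|{Y}) ⇒ W ⊥ X | {Y}.

Yes — W ⊥ X | {Y}.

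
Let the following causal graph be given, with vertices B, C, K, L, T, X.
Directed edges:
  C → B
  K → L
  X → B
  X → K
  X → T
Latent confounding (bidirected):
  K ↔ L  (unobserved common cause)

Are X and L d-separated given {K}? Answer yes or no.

Bayes-Ball from X | {K} reaches {B,L,T}.
L ∈ reach(X|{K}) ⇒ X ⊥̸ L | {K}.

No — X and L are d-connected given {K}.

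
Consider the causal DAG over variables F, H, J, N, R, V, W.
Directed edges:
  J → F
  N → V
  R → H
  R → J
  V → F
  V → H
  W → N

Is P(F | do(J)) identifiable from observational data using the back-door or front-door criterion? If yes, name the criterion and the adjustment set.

P(F|do(J)): backdoor, adjust for ∅.

desc(J)\{J}={F}; candidates ⊆ {H,N,R,V,W}.
∅: J⊥F given ∅ in G with J→· removed — back-door holds.
P(F|do(J)) = P(F|J) — no adjustment needed.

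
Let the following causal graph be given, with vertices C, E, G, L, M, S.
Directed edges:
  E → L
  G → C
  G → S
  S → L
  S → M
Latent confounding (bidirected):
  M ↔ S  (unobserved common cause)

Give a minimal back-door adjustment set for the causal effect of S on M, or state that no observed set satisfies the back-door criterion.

S→M: no observed back-door set.

desc(S)\{S}={L,M}; candidates ⊆ {C,E,G}.
S↔M: latent back-door arc(s) into S.
size 0: {}; under {} S still reaches {C,G,M} ∋ M.
size 1: {C}, {E}, {G}; under {C} S still reaches {G,M} ∋ M.
size 2: {C,E}, {C,G}, {E,G}; under {C,E} S still reaches {G,M} ∋ M.
S↔M cannot be blocked by any observed set — no back-door set.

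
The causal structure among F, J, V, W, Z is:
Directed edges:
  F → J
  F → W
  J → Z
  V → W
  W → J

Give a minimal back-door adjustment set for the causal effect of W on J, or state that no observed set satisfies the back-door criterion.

desc(W)\{W}={J,Z}; candidates ⊆ {F,V}.
size 0: {}; under {} W still reaches {F,J,V,Z} ∋ J.
{F}: W⊥J given {F} in G with W→· removed — back-door holds.

W→J: minimal back-door set {F}.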